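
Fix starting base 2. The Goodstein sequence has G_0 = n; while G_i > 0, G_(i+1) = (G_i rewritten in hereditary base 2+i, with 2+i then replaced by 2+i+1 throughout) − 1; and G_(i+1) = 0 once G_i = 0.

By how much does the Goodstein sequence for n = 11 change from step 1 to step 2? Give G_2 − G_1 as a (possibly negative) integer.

i=0: 11 = 2^(2 + 1) + 2 + 1 (b=2); 2→3: 3^(3 + 1) + 3 + 1 = 85; 85−1 = 84
i=1: 84 = 3^(3 + 1) + 3 (b=3); 3→4: 4^(4 + 1) + 4 = 1028; 1028−1 = 1027

943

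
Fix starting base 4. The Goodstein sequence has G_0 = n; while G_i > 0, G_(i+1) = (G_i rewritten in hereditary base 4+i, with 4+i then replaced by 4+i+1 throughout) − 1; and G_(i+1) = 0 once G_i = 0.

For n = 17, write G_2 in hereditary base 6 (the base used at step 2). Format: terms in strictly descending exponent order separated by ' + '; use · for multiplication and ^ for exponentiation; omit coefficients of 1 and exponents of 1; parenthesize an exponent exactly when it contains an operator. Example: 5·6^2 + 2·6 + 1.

i=0: 17 = 4^2 + 1 (b=4); 4→5: 5^2 + 1 = 26; 26−1 = 25
i=1: 25 = 5^2 (b=5); 5→6: 6^2 = 36; 36−1 = 35
i=2: 35 = 5·6 + 5 (b=6); 6→7: 5·7 + 5 = 40; 40−1 = 39

5·6 + 5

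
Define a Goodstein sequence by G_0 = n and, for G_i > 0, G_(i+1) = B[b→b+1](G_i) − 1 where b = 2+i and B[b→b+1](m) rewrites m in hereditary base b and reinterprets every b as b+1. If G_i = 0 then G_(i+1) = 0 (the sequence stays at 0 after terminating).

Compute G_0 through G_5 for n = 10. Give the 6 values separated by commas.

(0) 10|_2 = 2^(2 + 1) + 2 ↦ 3^(3 + 1) + 3|_3 = 84 ⇒ 83
(1) 83|_3 = 3^(3 + 1) + 2 ↦ 4^(4 + 1) + 2|_4 = 1026 ⇒ 1025
(2) 1025|_4 = 4^(4 + 1) + 1 ↦ 5^(5 + 1) + 1|_5 = 15626 ⇒ 15625
(3) 15625|_5 = 5^(5 + 1) ↦ 6^(6 + 1)|_6 = 279936 ⇒ 279935
(4) 279935|_6 = 5·6^6 + 5·6^5 + 5·6^4 + 5·6^3 + 5·6^2 + 5·6 + 5 ↦ 5·7^7 + 5·7^5 + 5·7^4 + 5·7^3 + 5·7^2 + 5·7 + 5|_7 = 4215755 ⇒ 4215754

10, 83, 1025, 15625, 279935, 4215754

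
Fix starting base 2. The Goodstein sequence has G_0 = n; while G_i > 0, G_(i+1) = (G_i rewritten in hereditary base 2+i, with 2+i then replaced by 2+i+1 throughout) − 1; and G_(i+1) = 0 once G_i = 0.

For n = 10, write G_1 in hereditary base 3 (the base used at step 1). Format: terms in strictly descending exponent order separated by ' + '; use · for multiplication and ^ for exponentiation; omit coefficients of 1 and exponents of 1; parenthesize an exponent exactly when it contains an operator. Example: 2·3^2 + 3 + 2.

10 —HB2→ 2^(2 + 1) + 2 —bump→ 3^(3 + 1) + 3 = 84 —(−1)→ 83
83 —HB3→ 3^(3 + 1) + 2 —bump→ 4^(4 + 1) + 2 = 1026 —(−1)→ 1025

3^(3 + 1) + 2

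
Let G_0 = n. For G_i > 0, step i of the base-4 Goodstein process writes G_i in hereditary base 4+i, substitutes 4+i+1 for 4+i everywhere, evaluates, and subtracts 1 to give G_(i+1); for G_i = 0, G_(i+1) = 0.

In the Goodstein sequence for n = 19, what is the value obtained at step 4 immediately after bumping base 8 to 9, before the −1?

G_0=19  [base 4] 4^2 + 3  →[4↦5]→  5^2 + 3 = 28  −1 ⇒ G_1=27
G_1=27  [base 5] 5^2 + 2  →[5↦6]→  6^2 + 2 = 38  −1 ⇒ G_2=37
G_2=37  [base 6] 6^2 + 1  →[6↦7]→  7^2 + 1 = 50  −1 ⇒ G_3=49
G_3=49  [base 7] 7^2  →[7↦8]→  8^2 = 64  −1 ⇒ G_4=63
G_4=63  [base 8] 7·8 + 7  →[8↦9]→  7·9 + 7 = 70  −1 ⇒ G_5=69

70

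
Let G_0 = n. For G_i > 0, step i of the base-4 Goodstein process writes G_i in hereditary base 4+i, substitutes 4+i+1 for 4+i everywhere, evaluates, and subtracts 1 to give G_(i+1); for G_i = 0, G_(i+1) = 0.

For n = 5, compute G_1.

base 4: 5 = 4 + 1; at 5: 5 + 1 = 6; next = 5
base 5: 5 = 5; at 6: 6 = 6; next = 5

5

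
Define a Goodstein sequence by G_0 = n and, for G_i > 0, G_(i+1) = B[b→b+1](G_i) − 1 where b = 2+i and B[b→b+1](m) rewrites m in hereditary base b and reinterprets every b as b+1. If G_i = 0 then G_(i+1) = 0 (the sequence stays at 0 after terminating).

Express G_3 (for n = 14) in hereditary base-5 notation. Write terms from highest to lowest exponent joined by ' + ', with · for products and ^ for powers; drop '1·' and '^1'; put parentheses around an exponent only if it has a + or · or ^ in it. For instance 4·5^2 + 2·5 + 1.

G_0 = 14. HB_2(14) = 2^(2 + 1) + 2^2 + 2. Bump = 111. G_1 = 110.
G_1 = 110. HB_3(110) = 3^(3 + 1) + 3^3 + 2. Bump = 1282. G_2 = 1281.
G_2 = 1281. HB_4(1281) = 4^(4 + 1) + 4^4 + 1. Bump = 18751. G_3 = 18750.

5^(5 + 1) + 5^5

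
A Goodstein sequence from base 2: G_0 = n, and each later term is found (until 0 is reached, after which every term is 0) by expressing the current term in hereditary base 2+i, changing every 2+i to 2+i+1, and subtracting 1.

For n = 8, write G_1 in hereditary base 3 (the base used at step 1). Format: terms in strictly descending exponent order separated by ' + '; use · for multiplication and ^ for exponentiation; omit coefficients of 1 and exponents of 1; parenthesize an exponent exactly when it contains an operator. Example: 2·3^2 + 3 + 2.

step 0: 8 = 2^(2 + 1); sub 3 for 2: 3^(3 + 1); = 81; G_1 = 81−1 = 80
step 1: 80 = 2·3^3 + 2·3^2 + 2·3 + 2; sub 4 for 3: 2·4^4 + 2·4^2 + 2·4 + 2; = 554; G_2 = 554−1 = 553

2·3^3 + 2·3^2 + 2·3 + 2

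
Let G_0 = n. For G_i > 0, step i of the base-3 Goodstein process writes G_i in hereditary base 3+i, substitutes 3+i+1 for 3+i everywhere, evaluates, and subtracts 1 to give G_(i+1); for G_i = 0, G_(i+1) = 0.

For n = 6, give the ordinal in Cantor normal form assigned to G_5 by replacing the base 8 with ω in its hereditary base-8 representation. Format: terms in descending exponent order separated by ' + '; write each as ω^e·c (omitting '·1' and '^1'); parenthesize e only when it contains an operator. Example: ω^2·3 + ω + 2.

7

step 0: 6 = 2·3; sub 4 for 3: 2·4; = 8; G_1 = 8−1 = 7
step 1: 7 = 4 + 3; sub 5 for 4: 5 + 3; = 8; G_2 = 8−1 = 7
step 2: 7 = 5 + 2; sub 6 for 5: 6 + 2; = 8; G_3 = 8−1 = 7
step 3: 7 = 6 + 1; sub 7 for 6: 7 + 1; = 8; G_4 = 8−1 = 7
step 4: 7 = 7; sub 8 for 7: 8; = 8; G_5 = 8−1 = 7
step 5: 7 = 7; sub 9 for 8: 7; = 7; G_6 = 7−1 = 6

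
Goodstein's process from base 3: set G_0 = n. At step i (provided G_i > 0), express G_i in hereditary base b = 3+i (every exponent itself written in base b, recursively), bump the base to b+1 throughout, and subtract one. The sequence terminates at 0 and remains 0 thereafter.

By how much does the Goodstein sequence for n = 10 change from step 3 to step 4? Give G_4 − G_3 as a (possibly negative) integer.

3

step 0: 10 = 3^2 + 1; sub 4 for 3: 4^2 + 1; = 17; G_1 = 17−1 = 16
step 1: 16 = 4^2; sub 5 for 4: 5^2; = 25; G_2 = 25−1 = 24
step 2: 24 = 4·5 + 4; sub 6 for 5: 4·6 + 4; = 28; G_3 = 28−1 = 27
step 3: 27 = 4·6 + 3; sub 7 for 6: 4·7 + 3; = 31; G_4 = 31−1 = 30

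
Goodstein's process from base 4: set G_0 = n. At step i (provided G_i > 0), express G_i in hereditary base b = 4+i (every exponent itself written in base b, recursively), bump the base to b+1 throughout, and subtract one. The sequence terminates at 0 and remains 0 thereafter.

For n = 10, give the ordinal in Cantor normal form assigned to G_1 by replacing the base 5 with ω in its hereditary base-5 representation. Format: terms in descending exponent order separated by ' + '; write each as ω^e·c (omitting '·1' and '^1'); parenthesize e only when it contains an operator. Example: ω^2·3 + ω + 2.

i=0: 10 = 2·4 + 2 (b=4); 4→5: 2·5 + 2 = 12; 12−1 = 11
i=1: 11 = 2·5 + 1 (b=5); 5→6: 2·6 + 1 = 13; 13−1 = 12

ω·2 + 1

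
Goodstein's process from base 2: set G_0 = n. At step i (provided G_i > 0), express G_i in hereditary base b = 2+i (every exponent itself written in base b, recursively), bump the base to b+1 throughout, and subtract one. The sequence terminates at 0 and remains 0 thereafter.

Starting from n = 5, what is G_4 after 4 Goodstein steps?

775

[0] 5 ≡ 2^2 + 1 (base 2). Lift 3: 28. −1: 27.
[1] 27 ≡ 3^3 (base 3). Lift 4: 256. −1: 255.
[2] 255 ≡ 3·4^3 + 3·4^2 + 3·4 + 3 (base 4). Lift 5: 468. −1: 467.
[3] 467 ≡ 3·5^3 + 3·5^2 + 3·5 + 2 (base 5). Lift 6: 776. −1: 775.
[4] 775 ≡ 3·6^3 + 3·6^2 + 3·6 + 1 (base 6). Lift 7: 1198. −1: 1197.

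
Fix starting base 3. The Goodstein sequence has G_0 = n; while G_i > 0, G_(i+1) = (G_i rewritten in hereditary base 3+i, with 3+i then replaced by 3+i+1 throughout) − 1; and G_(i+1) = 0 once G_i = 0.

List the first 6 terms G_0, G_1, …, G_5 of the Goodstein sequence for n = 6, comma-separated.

6 —HB3→ 2·3 —bump→ 2·4 = 8 —(−1)→ 7
7 —HB4→ 4 + 3 —bump→ 5 + 3 = 8 —(−1)→ 7
7 —HB5→ 5 + 2 —bump→ 6 + 2 = 8 —(−1)→ 7
7 —HB6→ 6 + 1 —bump→ 7 + 1 = 8 —(−1)→ 7
7 —HB7→ 7 —bump→ 8 = 8 —(−1)→ 7

6, 7, 7, 7, 7, 7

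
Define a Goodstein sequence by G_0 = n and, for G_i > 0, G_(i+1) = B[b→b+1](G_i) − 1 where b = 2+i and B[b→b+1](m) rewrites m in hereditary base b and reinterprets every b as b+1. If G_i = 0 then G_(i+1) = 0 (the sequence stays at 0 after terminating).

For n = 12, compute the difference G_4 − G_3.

G_0=12  [base 2] 2^(2 + 1) + 2^2  →[2↦3]→  3^(3 + 1) + 3^3 = 108  −1 ⇒ G_1=107
G_1=107  [base 3] 3^(3 + 1) + 2·3^2 + 2·3 + 2  →[3↦4]→  4^(4 + 1) + 2·4^2 + 2·4 + 2 = 1066  −1 ⇒ G_2=1065
G_2=1065  [base 4] 4^(4 + 1) + 2·4^2 + 2·4 + 1  →[4↦5]→  5^(5 + 1) + 2·5^2 + 2·5 + 1 = 15686  −1 ⇒ G_3=15685
G_3=15685  [base 5] 5^(5 + 1) + 2·5^2 + 2·5  →[5↦6]→  6^(6 + 1) + 2·6^2 + 2·6 = 280020  −1 ⇒ G_4=280019

264334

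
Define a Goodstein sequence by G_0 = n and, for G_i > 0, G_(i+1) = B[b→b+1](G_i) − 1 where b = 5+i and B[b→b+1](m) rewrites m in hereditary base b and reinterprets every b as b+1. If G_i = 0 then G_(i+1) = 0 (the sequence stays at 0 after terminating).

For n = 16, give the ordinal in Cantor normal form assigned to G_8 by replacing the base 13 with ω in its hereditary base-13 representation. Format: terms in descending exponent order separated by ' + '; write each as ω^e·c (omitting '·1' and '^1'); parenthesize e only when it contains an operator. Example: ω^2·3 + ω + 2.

ω·2

G_0=16  [base 5] 3·5 + 1  →[5↦6]→  3·6 + 1 = 19  −1 ⇒ G_1=18
G_1=18  [base 6] 3·6  →[6↦7]→  3·7 = 21  −1 ⇒ G_2=20
G_2=20  [base 7] 2·7 + 6  →[7↦8]→  2·8 + 6 = 22  −1 ⇒ G_3=21
G_3=21  [base 8] 2·8 + 5  →[8↦9]→  2·9 + 5 = 23  −1 ⇒ G_4=22
G_4=22  [base 9] 2·9 + 4  →[9↦10]→  2·10 + 4 = 24  −1 ⇒ G_5=23
G_5=23  [base 10] 2·10 + 3  →[10↦11]→  2·11 + 3 = 25  −1 ⇒ G_6=24
G_6=24  [base 11] 2·11 + 2  →[11↦12]→  2·12 + 2 = 26  −1 ⇒ G_7=25
G_7=25  [base 12] 2·12 + 1  →[12↦13]→  2·13 + 1 = 27  −1 ⇒ G_8=26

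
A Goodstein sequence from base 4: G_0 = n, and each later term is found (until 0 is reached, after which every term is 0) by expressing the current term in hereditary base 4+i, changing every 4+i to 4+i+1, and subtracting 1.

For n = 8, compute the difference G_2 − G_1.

8 —HB4→ 2·4 —bump→ 2·5 = 10 —(−1)→ 9
9 —HB5→ 5 + 4 —bump→ 6 + 4 = 10 —(−1)→ 9

0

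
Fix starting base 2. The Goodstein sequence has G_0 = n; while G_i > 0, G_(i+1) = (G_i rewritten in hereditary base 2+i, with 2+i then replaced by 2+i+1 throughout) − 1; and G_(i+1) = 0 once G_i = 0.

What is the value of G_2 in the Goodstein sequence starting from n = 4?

41

[0] 4 ≡ 2^2 (base 2). Lift 3: 27. −1: 26.
[1] 26 ≡ 2·3^2 + 2·3 + 2 (base 3). Lift 4: 42. −1: 41.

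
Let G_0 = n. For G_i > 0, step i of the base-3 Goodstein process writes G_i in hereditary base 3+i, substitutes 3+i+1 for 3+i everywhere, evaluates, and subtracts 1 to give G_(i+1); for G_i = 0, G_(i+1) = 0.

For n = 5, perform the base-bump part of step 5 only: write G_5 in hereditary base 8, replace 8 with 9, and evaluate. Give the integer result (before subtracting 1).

5 —HB3→ 3 + 2 —bump→ 4 + 2 = 6 —(−1)→ 5
5 —HB4→ 4 + 1 —bump→ 5 + 1 = 6 —(−1)→ 5
5 —HB5→ 5 —bump→ 6 = 6 —(−1)→ 5
5 —HB6→ 5 —bump→ 5 = 5 —(−1)→ 4
4 —HB7→ 4 —bump→ 4 = 4 —(−1)→ 3

3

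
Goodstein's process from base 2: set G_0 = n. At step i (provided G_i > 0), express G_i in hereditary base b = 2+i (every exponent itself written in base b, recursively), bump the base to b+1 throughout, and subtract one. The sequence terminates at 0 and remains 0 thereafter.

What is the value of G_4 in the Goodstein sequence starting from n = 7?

G_0 = 7. HB_2(7) = 2^2 + 2 + 1. Bump = 31. G_1 = 30.
G_1 = 30. HB_3(30) = 3^3 + 3. Bump = 260. G_2 = 259.
G_2 = 259. HB_4(259) = 4^4 + 3. Bump = 3128. G_3 = 3127.
G_3 = 3127. HB_5(3127) = 5^5 + 2. Bump = 46658. G_4 = 46657.
G_4 = 46657. HB_6(46657) = 6^6 + 1. Bump = 823544. G_5 = 823543.

46657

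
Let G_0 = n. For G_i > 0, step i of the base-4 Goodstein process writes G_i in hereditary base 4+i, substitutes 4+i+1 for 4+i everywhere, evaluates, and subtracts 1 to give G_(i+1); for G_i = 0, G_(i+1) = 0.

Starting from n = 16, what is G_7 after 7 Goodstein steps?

16 —HB4→ 4^2 —bump→ 5^2 = 25 —(−1)→ 24
24 —HB5→ 4·5 + 4 —bump→ 4·6 + 4 = 28 —(−1)→ 27
27 —HB6→ 4·6 + 3 —bump→ 4·7 + 3 = 31 —(−1)→ 30
30 —HB7→ 4·7 + 2 —bump→ 4·8 + 2 = 34 —(−1)→ 33
33 —HB8→ 4·8 + 1 —bump→ 4·9 + 1 = 37 —(−1)→ 36
36 —HB9→ 4·9 —bump→ 4·10 = 40 —(−1)→ 39
39 —HB10→ 3·10 + 9 —bump→ 3·11 + 9 = 42 —(−1)→ 41
41 —HB11→ 3·11 + 8 —bump→ 3·12 + 8 = 44 —(−1)→ 43

41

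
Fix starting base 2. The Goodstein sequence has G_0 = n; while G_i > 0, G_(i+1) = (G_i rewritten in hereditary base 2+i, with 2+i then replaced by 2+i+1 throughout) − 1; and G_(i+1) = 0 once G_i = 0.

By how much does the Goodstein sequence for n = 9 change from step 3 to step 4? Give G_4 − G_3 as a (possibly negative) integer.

step 0: 9 = 2^(2 + 1) + 1; sub 3 for 2: 3^(3 + 1) + 1; = 82; G_1 = 82−1 = 81
step 1: 81 = 3^(3 + 1); sub 4 for 3: 4^(4 + 1); = 1024; G_2 = 1024−1 = 1023
step 2: 1023 = 3·4^4 + 3·4^3 + 3·4^2 + 3·4 + 3; sub 5 for 4: 3·5^5 + 3·5^3 + 3·5^2 + 3·5 + 3; = 9843; G_3 = 9843−1 = 9842
step 3: 9842 = 3·5^5 + 3·5^3 + 3·5^2 + 3·5 + 2; sub 6 for 5: 3·6^6 + 3·6^3 + 3·6^2 + 3·6 + 2; = 140744; G_4 = 140744−1 = 140743

130901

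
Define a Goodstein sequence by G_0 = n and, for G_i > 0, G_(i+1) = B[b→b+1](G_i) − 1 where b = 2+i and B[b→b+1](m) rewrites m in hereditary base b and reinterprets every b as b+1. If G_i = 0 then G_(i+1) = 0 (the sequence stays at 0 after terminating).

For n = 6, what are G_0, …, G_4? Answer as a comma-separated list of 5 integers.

6 —HB2→ 2^2 + 2 —bump→ 3^3 + 3 = 30 —(−1)→ 29
29 —HB3→ 3^3 + 2 —bump→ 4^4 + 2 = 258 —(−1)→ 257
257 —HB4→ 4^4 + 1 —bump→ 5^5 + 1 = 3126 —(−1)→ 3125
3125 —HB5→ 5^5 —bump→ 6^6 = 46656 —(−1)→ 46655

6, 29, 257, 3125, 46655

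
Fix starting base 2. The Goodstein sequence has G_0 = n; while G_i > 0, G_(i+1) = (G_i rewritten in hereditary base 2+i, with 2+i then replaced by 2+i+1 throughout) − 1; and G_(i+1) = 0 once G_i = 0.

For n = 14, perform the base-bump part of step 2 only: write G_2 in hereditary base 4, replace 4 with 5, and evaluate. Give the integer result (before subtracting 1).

18751

G_0=14  [base 2] 2^(2 + 1) + 2^2 + 2  →[2↦3]→  3^(3 + 1) + 3^3 + 3 = 111  −1 ⇒ G_1=110
G_1=110  [base 3] 3^(3 + 1) + 3^3 + 2  →[3↦4]→  4^(4 + 1) + 4^4 + 2 = 1282  −1 ⇒ G_2=1281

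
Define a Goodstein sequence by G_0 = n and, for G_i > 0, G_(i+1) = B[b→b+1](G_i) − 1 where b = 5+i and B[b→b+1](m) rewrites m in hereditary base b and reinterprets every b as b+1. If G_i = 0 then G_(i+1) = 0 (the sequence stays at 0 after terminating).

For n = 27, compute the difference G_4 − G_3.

i=0: 27 = 5^2 + 2 (b=5); 5→6: 6^2 + 2 = 38; 38−1 = 37
i=1: 37 = 6^2 + 1 (b=6); 6→7: 7^2 + 1 = 50; 50−1 = 49
i=2: 49 = 7^2 (b=7); 7→8: 8^2 = 64; 64−1 = 63
i=3: 63 = 7·8 + 7 (b=8); 8→9: 7·9 + 7 = 70; 70−1 = 69

6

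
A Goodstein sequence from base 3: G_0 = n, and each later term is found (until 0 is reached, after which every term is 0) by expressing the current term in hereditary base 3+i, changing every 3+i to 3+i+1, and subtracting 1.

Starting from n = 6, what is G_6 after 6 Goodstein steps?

6

G_0=6  [base 3] 2·3  →[3↦4]→  2·4 = 8  −1 ⇒ G_1=7
G_1=7  [base 4] 4 + 3  →[4↦5]→  5 + 3 = 8  −1 ⇒ G_2=7
G_2=7  [base 5] 5 + 2  →[5↦6]→  6 + 2 = 8  −1 ⇒ G_3=7
G_3=7  [base 6] 6 + 1  →[6↦7]→  7 + 1 = 8  −1 ⇒ G_4=7
G_4=7  [base 7] 7  →[7↦8]→  8 = 8  −1 ⇒ G_5=7
G_5=7  [base 8] 7  →[8↦9]→  7 = 7  −1 ⇒ G_6=6
G_6=6  [base 9] 6  →[9↦10]→  6 = 6  −1 ⇒ G_7=5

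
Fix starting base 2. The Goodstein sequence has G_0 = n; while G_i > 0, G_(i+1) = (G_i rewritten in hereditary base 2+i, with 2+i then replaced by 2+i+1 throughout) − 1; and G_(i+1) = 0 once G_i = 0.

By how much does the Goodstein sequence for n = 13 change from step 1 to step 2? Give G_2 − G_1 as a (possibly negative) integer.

1171

i=0: 13 = 2^(2 + 1) + 2^2 + 1 (b=2); 2→3: 3^(3 + 1) + 3^3 + 1 = 109; 109−1 = 108
i=1: 108 = 3^(3 + 1) + 3^3 (b=3); 3→4: 4^(4 + 1) + 4^4 = 1280; 1280−1 = 1279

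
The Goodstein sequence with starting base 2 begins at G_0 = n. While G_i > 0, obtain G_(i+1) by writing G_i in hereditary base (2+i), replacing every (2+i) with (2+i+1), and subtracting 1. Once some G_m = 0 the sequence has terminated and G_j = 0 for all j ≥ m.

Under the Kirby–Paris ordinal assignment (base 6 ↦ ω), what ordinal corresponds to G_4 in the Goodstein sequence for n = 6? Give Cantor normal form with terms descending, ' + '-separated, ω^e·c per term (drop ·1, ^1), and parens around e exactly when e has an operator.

ω^5·5 + ω^4·5 + ω^3·5 + ω^2·5 + ω·5 + 5

G_0 = 6. HB_2(6) = 2^2 + 2. Bump = 30. G_1 = 29.
G_1 = 29. HB_3(29) = 3^3 + 2. Bump = 258. G_2 = 257.
G_2 = 257. HB_4(257) = 4^4 + 1. Bump = 3126. G_3 = 3125.
G_3 = 3125. HB_5(3125) = 5^5. Bump = 46656. G_4 = 46655.
G_4 = 46655. HB_6(46655) = 5·6^5 + 5·6^4 + 5·6^3 + 5·6^2 + 5·6 + 5. Bump = 98040. G_5 = 98039.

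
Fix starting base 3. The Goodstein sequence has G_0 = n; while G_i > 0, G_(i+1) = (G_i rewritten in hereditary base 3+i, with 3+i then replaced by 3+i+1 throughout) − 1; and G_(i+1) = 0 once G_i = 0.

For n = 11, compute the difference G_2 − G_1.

8

G_0=11  [base 3] 3^2 + 2  →[3↦4]→  4^2 + 2 = 18  −1 ⇒ G_1=17
G_1=17  [base 4] 4^2 + 1  →[4↦5]→  5^2 + 1 = 26  −1 ⇒ G_2=25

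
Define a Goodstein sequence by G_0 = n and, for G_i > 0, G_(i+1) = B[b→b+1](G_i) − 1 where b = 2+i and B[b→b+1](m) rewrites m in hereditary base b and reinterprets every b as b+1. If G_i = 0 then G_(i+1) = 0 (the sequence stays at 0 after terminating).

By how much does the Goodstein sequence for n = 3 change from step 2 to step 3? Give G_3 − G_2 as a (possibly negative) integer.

G_0 = 3. HB_2(3) = 2 + 1. Bump = 4. G_1 = 3.
G_1 = 3. HB_3(3) = 3. Bump = 4. G_2 = 3.
G_2 = 3. HB_4(3) = 3. Bump = 3. G_3 = 2.

-1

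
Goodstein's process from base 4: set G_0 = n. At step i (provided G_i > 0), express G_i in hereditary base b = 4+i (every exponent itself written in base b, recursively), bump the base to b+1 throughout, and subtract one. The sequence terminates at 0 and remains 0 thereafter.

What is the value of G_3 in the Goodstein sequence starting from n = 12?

16

base 4: 12 = 3·4; at 5: 3·5 = 15; next = 14
base 5: 14 = 2·5 + 4; at 6: 2·6 + 4 = 16; next = 15
base 6: 15 = 2·6 + 3; at 7: 2·7 + 3 = 17; next = 16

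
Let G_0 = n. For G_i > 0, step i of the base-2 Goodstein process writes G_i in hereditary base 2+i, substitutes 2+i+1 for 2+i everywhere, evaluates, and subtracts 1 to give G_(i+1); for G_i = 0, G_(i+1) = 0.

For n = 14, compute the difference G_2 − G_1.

1171

step 0: 14 = 2^(2 + 1) + 2^2 + 2; sub 3 for 2: 3^(3 + 1) + 3^3 + 3; = 111; G_1 = 111−1 = 110
step 1: 110 = 3^(3 + 1) + 3^3 + 2; sub 4 for 3: 4^(4 + 1) + 4^4 + 2; = 1282; G_2 = 1282−1 = 1281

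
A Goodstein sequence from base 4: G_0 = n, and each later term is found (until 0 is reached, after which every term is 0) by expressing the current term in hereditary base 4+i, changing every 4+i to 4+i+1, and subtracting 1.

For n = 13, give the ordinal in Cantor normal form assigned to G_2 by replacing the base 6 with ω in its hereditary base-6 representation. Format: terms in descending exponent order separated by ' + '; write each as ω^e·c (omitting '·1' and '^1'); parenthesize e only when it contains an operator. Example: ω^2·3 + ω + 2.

(0) 13|_4 = 3·4 + 1 ↦ 3·5 + 1|_5 = 16 ⇒ 15
(1) 15|_5 = 3·5 ↦ 3·6|_6 = 18 ⇒ 17
(2) 17|_6 = 2·6 + 5 ↦ 2·7 + 5|_7 = 19 ⇒ 18

ω·2 + 5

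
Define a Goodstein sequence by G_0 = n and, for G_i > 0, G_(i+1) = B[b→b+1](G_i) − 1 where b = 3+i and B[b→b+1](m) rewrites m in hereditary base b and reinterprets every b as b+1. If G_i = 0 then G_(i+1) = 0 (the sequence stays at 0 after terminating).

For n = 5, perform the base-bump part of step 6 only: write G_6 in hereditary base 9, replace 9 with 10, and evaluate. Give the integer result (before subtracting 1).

2

[0] 5 ≡ 3 + 2 (base 3). Lift 4: 6. −1: 5.
[1] 5 ≡ 4 + 1 (base 4). Lift 5: 6. −1: 5.
[2] 5 ≡ 5 (base 5). Lift 6: 6. −1: 5.
[3] 5 ≡ 5 (base 6). Lift 7: 5. −1: 4.
[4] 4 ≡ 4 (base 7). Lift 8: 4. −1: 3.
[5] 3 ≡ 3 (base 8). Lift 9: 3. −1: 2.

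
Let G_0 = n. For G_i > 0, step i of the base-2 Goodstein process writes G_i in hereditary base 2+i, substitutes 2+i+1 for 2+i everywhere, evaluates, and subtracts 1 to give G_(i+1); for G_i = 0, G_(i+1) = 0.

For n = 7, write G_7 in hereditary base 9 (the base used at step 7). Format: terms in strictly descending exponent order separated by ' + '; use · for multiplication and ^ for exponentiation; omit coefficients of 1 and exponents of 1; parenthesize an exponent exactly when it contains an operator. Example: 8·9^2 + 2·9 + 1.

7 —HB2→ 2^2 + 2 + 1 —bump→ 3^3 + 3 + 1 = 31 —(−1)→ 30
30 —HB3→ 3^3 + 3 —bump→ 4^4 + 4 = 260 —(−1)→ 259
259 —HB4→ 4^4 + 3 —bump→ 5^5 + 3 = 3128 —(−1)→ 3127
3127 —HB5→ 5^5 + 2 —bump→ 6^6 + 2 = 46658 —(−1)→ 46657
46657 —HB6→ 6^6 + 1 —bump→ 7^7 + 1 = 823544 —(−1)→ 823543
823543 —HB7→ 7^7 —bump→ 8^8 = 16777216 —(−1)→ 16777215
16777215 —HB8→ 7·8^7 + 7·8^6 + 7·8^5 + 7·8^4 + 7·8^3 + 7·8^2 + 7·8 + 7 —bump→ 7·9^7 + 7·9^6 + 7·9^5 + 7·9^4 + 7·9^3 + 7·9^2 + 7·9 + 7 = 37665880 —(−1)→ 37665879
37665879 —HB9→ 7·9^7 + 7·9^6 + 7·9^5 + 7·9^4 + 7·9^3 + 7·9^2 + 7·9 + 6 —bump→ 7·10^7 + 7·10^6 + 7·10^5 + 7·10^4 + 7·10^3 + 7·10^2 + 7·10 + 6 = 77777776 —(−1)→ 77777775

7·9^7 + 7·9^6 + 7·9^5 + 7·9^4 + 7·9^3 + 7·9^2 + 7·9 + 6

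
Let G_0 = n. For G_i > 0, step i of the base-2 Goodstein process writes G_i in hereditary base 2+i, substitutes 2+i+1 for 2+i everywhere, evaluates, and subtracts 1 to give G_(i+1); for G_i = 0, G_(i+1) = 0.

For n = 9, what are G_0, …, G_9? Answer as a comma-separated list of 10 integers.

[0] 9 ≡ 2^(2 + 1) + 1 (base 2). Lift 3: 82. −1: 81.
[1] 81 ≡ 3^(3 + 1) (base 3). Lift 4: 1024. −1: 1023.
[2] 1023 ≡ 3·4^4 + 3·4^3 + 3·4^2 + 3·4 + 3 (base 4). Lift 5: 9843. −1: 9842.
[3] 9842 ≡ 3·5^5 + 3·5^3 + 3·5^2 + 3·5 + 2 (base 5). Lift 6: 140744. −1: 140743.
[4] 140743 ≡ 3·6^6 + 3·6^3 + 3·6^2 + 3·6 + 1 (base 6). Lift 7: 2471827. −1: 2471826.
[5] 2471826 ≡ 3·7^7 + 3·7^3 + 3·7^2 + 3·7 (base 7). Lift 8: 50333400. −1: 50333399.
[6] 50333399 ≡ 3·8^8 + 3·8^3 + 3·8^2 + 2·8 + 7 (base 8). Lift 9: 1162263922. −1: 1162263921.
[7] 1162263921 ≡ 3·9^9 + 3·9^3 + 3·9^2 + 2·9 + 6 (base 9). Lift 10: 30000003326. −1: 30000003325.
[8] 30000003325 ≡ 3·10^10 + 3·10^3 + 3·10^2 + 2·10 + 5 (base 10). Lift 11: 855935016216. −1: 855935016215.

9, 81, 1023, 9842, 140743, 2471826, 50333399, 1162263921, 30000003325, 855935016215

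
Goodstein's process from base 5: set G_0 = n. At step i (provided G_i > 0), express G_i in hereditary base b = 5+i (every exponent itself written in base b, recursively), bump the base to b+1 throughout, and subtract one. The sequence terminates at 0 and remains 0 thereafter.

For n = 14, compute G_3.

step 0: 14 = 2·5 + 4; sub 6 for 5: 2·6 + 4; = 16; G_1 = 16−1 = 15
step 1: 15 = 2·6 + 3; sub 7 for 6: 2·7 + 3; = 17; G_2 = 17−1 = 16
step 2: 16 = 2·7 + 2; sub 8 for 7: 2·8 + 2; = 18; G_3 = 18−1 = 17
step 3: 17 = 2·8 + 1; sub 9 for 8: 2·9 + 1; = 19; G_4 = 19−1 = 18

17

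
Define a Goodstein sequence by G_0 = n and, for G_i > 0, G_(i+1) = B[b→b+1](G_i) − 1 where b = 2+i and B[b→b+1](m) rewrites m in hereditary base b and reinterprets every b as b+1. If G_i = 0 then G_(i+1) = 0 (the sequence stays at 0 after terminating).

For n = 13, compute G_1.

base 2: 13 = 2^(2 + 1) + 2^2 + 1; at 3: 3^(3 + 1) + 3^3 + 1 = 109; next = 108
base 3: 108 = 3^(3 + 1) + 3^3; at 4: 4^(4 + 1) + 4^4 = 1280; next = 1279

108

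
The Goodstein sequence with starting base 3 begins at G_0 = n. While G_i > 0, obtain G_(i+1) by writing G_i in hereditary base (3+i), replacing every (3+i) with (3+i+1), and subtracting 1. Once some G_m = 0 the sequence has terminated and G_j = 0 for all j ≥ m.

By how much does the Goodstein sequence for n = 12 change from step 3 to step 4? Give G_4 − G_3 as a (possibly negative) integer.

step 0: 12 = 3^2 + 3; sub 4 for 3: 4^2 + 4; = 20; G_1 = 20−1 = 19
step 1: 19 = 4^2 + 3; sub 5 for 4: 5^2 + 3; = 28; G_2 = 28−1 = 27
step 2: 27 = 5^2 + 2; sub 6 for 5: 6^2 + 2; = 38; G_3 = 38−1 = 37
step 3: 37 = 6^2 + 1; sub 7 for 6: 7^2 + 1; = 50; G_4 = 50−1 = 49

12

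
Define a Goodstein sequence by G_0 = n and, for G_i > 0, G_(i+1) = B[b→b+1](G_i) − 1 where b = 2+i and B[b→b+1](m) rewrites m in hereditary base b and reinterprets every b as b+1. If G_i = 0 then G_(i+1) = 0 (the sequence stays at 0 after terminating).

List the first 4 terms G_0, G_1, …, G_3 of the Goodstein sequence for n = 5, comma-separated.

5, 27, 255, 467

G_0=5  [base 2] 2^2 + 1  →[2↦3]→  3^3 + 1 = 28  −1 ⇒ G_1=27
G_1=27  [base 3] 3^3  →[3↦4]→  4^4 = 256  −1 ⇒ G_2=255
G_2=255  [base 4] 3·4^3 + 3·4^2 + 3·4 + 3  →[4↦5]→  3·5^3 + 3·5^2 + 3·5 + 3 = 468  −1 ⇒ G_3=467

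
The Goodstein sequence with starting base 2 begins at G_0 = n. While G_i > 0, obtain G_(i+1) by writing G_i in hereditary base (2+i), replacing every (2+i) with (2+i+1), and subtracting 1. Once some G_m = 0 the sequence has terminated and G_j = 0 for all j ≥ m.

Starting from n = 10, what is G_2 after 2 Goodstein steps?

1025

G_0 = 10. HB_2(10) = 2^(2 + 1) + 2. Bump = 84. G_1 = 83.
G_1 = 83. HB_3(83) = 3^(3 + 1) + 2. Bump = 1026. G_2 = 1025.
G_2 = 1025. HB_4(1025) = 4^(4 + 1) + 1. Bump = 15626. G_3 = 15625.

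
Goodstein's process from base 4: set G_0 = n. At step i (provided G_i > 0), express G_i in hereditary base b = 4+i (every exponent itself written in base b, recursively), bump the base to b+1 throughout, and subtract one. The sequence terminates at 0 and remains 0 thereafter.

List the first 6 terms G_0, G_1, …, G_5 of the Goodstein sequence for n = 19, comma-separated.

(0) 19|_4 = 4^2 + 3 ↦ 5^2 + 3|_5 = 28 ⇒ 27
(1) 27|_5 = 5^2 + 2 ↦ 6^2 + 2|_6 = 38 ⇒ 37
(2) 37|_6 = 6^2 + 1 ↦ 7^2 + 1|_7 = 50 ⇒ 49
(3) 49|_7 = 7^2 ↦ 8^2|_8 = 64 ⇒ 63
(4) 63|_8 = 7·8 + 7 ↦ 7·9 + 7|_9 = 70 ⇒ 69

19, 27, 37, 49, 63, 69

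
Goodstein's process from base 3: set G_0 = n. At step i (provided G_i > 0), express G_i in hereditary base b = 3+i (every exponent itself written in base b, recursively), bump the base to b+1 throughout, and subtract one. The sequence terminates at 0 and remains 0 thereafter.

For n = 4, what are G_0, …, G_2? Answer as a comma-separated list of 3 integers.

G_0=4  [base 3] 3 + 1  →[3↦4]→  4 + 1 = 5  −1 ⇒ G_1=4
G_1=4  [base 4] 4  →[4↦5]→  5 = 5  −1 ⇒ G_2=4

4, 4, 4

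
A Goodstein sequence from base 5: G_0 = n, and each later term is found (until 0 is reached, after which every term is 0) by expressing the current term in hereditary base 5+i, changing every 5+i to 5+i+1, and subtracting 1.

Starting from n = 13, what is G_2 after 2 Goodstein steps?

i=0: 13 = 2·5 + 3 (b=5); 5→6: 2·6 + 3 = 15; 15−1 = 14
i=1: 14 = 2·6 + 2 (b=6); 6→7: 2·7 + 2 = 16; 16−1 = 15
i=2: 15 = 2·7 + 1 (b=7); 7→8: 2·8 + 1 = 17; 17−1 = 16

15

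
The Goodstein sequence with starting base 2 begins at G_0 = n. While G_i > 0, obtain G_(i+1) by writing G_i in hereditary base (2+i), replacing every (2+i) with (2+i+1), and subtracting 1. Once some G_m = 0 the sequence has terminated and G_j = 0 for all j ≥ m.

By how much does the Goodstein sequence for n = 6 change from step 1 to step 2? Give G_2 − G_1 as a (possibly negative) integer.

228

G_0=6  [base 2] 2^2 + 2  →[2↦3]→  3^3 + 3 = 30  −1 ⇒ G_1=29
G_1=29  [base 3] 3^3 + 2  →[3↦4]→  4^4 + 2 = 258  −1 ⇒ G_2=257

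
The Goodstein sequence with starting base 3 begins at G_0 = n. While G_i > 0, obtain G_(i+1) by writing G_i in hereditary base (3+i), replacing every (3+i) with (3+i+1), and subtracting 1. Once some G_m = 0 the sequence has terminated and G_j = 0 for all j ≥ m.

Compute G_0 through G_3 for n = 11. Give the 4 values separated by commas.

G_0=11  [base 3] 3^2 + 2  →[3↦4]→  4^2 + 2 = 18  −1 ⇒ G_1=17
G_1=17  [base 4] 4^2 + 1  →[4↦5]→  5^2 + 1 = 26  −1 ⇒ G_2=25
G_2=25  [base 5] 5^2  →[5↦6]→  6^2 = 36  −1 ⇒ G_3=35

11, 17, 25, 35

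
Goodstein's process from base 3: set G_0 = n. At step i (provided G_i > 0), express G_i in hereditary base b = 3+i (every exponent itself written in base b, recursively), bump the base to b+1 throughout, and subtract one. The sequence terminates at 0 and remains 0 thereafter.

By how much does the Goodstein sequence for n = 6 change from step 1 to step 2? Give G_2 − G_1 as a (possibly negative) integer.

i=0: 6 = 2·3 (b=3); 3→4: 2·4 = 8; 8−1 = 7
i=1: 7 = 4 + 3 (b=4); 4→5: 5 + 3 = 8; 8−1 = 7

0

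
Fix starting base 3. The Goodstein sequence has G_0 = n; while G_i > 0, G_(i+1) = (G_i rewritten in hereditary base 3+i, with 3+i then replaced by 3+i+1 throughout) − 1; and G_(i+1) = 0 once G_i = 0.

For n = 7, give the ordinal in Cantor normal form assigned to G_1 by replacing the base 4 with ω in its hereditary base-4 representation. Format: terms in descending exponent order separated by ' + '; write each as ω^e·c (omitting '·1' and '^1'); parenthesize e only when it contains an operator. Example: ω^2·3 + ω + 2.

G_0=7  [base 3] 2·3 + 1  →[3↦4]→  2·4 + 1 = 9  −1 ⇒ G_1=8
G_1=8  [base 4] 2·4  →[4↦5]→  2·5 = 10  −1 ⇒ G_2=9

ω·2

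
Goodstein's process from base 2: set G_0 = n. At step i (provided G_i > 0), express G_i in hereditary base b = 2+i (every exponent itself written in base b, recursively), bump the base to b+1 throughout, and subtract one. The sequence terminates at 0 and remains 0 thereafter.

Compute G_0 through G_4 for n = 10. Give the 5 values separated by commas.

10, 83, 1025, 15625, 279935

G_0 = 10. HB_2(10) = 2^(2 + 1) + 2. Bump = 84. G_1 = 83.
G_1 = 83. HB_3(83) = 3^(3 + 1) + 2. Bump = 1026. G_2 = 1025.
G_2 = 1025. HB_4(1025) = 4^(4 + 1) + 1. Bump = 15626. G_3 = 15625.
G_3 = 15625. HB_5(15625) = 5^(5 + 1). Bump = 279936. G_4 = 279935.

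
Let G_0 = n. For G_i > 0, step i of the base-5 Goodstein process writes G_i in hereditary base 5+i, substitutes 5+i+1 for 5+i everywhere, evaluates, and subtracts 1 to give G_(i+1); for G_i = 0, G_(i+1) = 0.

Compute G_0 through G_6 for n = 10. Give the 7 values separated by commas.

G_0=10  [base 5] 2·5  →[5↦6]→  2·6 = 12  −1 ⇒ G_1=11
G_1=11  [base 6] 6 + 5  →[6↦7]→  7 + 5 = 12  −1 ⇒ G_2=11
G_2=11  [base 7] 7 + 4  →[7↦8]→  8 + 4 = 12  −1 ⇒ G_3=11
G_3=11  [base 8] 8 + 3  →[8↦9]→  9 + 3 = 12  −1 ⇒ G_4=11
G_4=11  [base 9] 9 + 2  →[9↦10]→  10 + 2 = 12  −1 ⇒ G_5=11
G_5=11  [base 10] 10 + 1  →[10↦11]→  11 + 1 = 12  −1 ⇒ G_6=11

10, 11, 11, 11, 11, 11, 11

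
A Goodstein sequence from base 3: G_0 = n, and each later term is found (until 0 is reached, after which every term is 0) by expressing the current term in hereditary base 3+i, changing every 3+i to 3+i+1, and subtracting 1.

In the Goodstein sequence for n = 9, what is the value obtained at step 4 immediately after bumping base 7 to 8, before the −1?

9 —HB3→ 3^2 —bump→ 4^2 = 16 —(−1)→ 15
15 —HB4→ 3·4 + 3 —bump→ 3·5 + 3 = 18 —(−1)→ 17
17 —HB5→ 3·5 + 2 —bump→ 3·6 + 2 = 20 —(−1)→ 19
19 —HB6→ 3·6 + 1 —bump→ 3·7 + 1 = 22 —(−1)→ 21
21 —HB7→ 3·7 —bump→ 3·8 = 24 —(−1)→ 23

24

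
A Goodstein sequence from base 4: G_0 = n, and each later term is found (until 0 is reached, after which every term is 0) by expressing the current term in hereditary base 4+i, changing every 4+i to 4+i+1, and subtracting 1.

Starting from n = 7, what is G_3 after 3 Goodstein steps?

7

step 0: 7 = 4 + 3; sub 5 for 4: 5 + 3; = 8; G_1 = 8−1 = 7
step 1: 7 = 5 + 2; sub 6 for 5: 6 + 2; = 8; G_2 = 8−1 = 7
step 2: 7 = 6 + 1; sub 7 for 6: 7 + 1; = 8; G_3 = 8−1 = 7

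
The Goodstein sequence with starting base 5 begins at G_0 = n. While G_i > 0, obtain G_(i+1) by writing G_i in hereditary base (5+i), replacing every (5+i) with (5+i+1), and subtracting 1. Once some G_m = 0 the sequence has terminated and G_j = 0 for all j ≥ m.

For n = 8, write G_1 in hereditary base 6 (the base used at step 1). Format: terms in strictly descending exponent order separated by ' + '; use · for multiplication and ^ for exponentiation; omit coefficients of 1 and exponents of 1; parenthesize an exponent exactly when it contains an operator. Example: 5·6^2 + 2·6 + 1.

6 + 2

G_0=8  [base 5] 5 + 3  →[5↦6]→  6 + 3 = 9  −1 ⇒ G_1=8
G_1=8  [base 6] 6 + 2  →[6↦7]→  7 + 2 = 9  −1 ⇒ G_2=8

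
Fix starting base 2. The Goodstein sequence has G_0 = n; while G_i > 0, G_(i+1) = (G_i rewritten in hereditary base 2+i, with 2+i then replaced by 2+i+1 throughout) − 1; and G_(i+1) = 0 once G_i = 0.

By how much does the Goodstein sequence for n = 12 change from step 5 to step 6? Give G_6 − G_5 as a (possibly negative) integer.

[0] 12 ≡ 2^(2 + 1) + 2^2 (base 2). Lift 3: 108. −1: 107.
[1] 107 ≡ 3^(3 + 1) + 2·3^2 + 2·3 + 2 (base 3). Lift 4: 1066. −1: 1065.
[2] 1065 ≡ 4^(4 + 1) + 2·4^2 + 2·4 + 1 (base 4). Lift 5: 15686. −1: 15685.
[3] 15685 ≡ 5^(5 + 1) + 2·5^2 + 2·5 (base 5). Lift 6: 280020. −1: 280019.
[4] 280019 ≡ 6^(6 + 1) + 2·6^2 + 6 + 5 (base 6). Lift 7: 5764911. −1: 5764910.
[5] 5764910 ≡ 7^(7 + 1) + 2·7^2 + 7 + 4 (base 7). Lift 8: 134217868. −1: 134217867.

128452957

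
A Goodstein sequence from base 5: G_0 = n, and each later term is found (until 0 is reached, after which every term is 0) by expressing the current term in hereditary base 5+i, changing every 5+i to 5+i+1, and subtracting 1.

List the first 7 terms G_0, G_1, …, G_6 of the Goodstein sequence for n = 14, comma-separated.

base 5: 14 = 2·5 + 4; at 6: 2·6 + 4 = 16; next = 15
base 6: 15 = 2·6 + 3; at 7: 2·7 + 3 = 17; next = 16
base 7: 16 = 2·7 + 2; at 8: 2·8 + 2 = 18; next = 17
base 8: 17 = 2·8 + 1; at 9: 2·9 + 1 = 19; next = 18
base 9: 18 = 2·9; at 10: 2·10 = 20; next = 19
base 10: 19 = 10 + 9; at 11: 11 + 9 = 20; next = 19

14, 15, 16, 17, 18, 19, 19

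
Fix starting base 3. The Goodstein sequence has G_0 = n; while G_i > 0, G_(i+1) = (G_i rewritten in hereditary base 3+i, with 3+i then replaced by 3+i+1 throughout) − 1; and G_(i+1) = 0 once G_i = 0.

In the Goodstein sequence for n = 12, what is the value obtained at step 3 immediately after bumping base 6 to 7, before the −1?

G_0 = 12. HB_3(12) = 3^2 + 3. Bump = 20. G_1 = 19.
G_1 = 19. HB_4(19) = 4^2 + 3. Bump = 28. G_2 = 27.
G_2 = 27. HB_5(27) = 5^2 + 2. Bump = 38. G_3 = 37.
G_3 = 37. HB_6(37) = 6^2 + 1. Bump = 50. G_4 = 49.

50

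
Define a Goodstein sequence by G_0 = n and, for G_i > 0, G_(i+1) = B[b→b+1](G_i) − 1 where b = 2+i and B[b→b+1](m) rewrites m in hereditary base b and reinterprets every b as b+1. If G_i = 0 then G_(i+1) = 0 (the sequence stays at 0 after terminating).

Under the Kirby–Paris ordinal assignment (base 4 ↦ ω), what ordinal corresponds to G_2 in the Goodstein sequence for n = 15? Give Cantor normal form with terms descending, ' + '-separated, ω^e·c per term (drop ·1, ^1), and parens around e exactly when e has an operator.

ω^(ω + 1) + ω^ω + 3

(0) 15|_2 = 2^(2 + 1) + 2^2 + 2 + 1 ↦ 3^(3 + 1) + 3^3 + 3 + 1|_3 = 112 ⇒ 111
(1) 111|_3 = 3^(3 + 1) + 3^3 + 3 ↦ 4^(4 + 1) + 4^4 + 4|_4 = 1284 ⇒ 1283
(2) 1283|_4 = 4^(4 + 1) + 4^4 + 3 ↦ 5^(5 + 1) + 5^5 + 3|_5 = 18753 ⇒ 18752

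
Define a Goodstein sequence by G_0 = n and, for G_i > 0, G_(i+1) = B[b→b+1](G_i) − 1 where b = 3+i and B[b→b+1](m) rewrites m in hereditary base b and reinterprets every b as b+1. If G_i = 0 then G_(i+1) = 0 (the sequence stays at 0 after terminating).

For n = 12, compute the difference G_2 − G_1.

8

(0) 12|_3 = 3^2 + 3 ↦ 4^2 + 4|_4 = 20 ⇒ 19
(1) 19|_4 = 4^2 + 3 ↦ 5^2 + 3|_5 = 28 ⇒ 27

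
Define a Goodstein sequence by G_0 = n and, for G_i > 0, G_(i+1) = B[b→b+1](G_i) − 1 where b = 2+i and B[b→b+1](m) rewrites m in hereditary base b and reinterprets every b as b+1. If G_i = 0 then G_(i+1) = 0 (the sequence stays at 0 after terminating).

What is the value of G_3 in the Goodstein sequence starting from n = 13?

G_0=13  [base 2] 2^(2 + 1) + 2^2 + 1  →[2↦3]→  3^(3 + 1) + 3^3 + 1 = 109  −1 ⇒ G_1=108
G_1=108  [base 3] 3^(3 + 1) + 3^3  →[3↦4]→  4^(4 + 1) + 4^4 = 1280  −1 ⇒ G_2=1279
G_2=1279  [base 4] 4^(4 + 1) + 3·4^3 + 3·4^2 + 3·4 + 3  →[4↦5]→  5^(5 + 1) + 3·5^3 + 3·5^2 + 3·5 + 3 = 16093  −1 ⇒ G_3=16092
G_3=16092  [base 5] 5^(5 + 1) + 3·5^3 + 3·5^2 + 3·5 + 2  →[5↦6]→  6^(6 + 1) + 3·6^3 + 3·6^2 + 3·6 + 2 = 280712  −1 ⇒ G_4=280711

16092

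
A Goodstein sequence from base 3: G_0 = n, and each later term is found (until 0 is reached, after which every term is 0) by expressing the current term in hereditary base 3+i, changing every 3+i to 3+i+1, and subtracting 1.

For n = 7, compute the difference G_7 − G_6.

7 —HB3→ 2·3 + 1 —bump→ 2·4 + 1 = 9 —(−1)→ 8
8 —HB4→ 2·4 —bump→ 2·5 = 10 —(−1)→ 9
9 —HB5→ 5 + 4 —bump→ 6 + 4 = 10 —(−1)→ 9
9 —HB6→ 6 + 3 —bump→ 7 + 3 = 10 —(−1)→ 9
9 —HB7→ 7 + 2 —bump→ 8 + 2 = 10 —(−1)→ 9
9 —HB8→ 8 + 1 —bump→ 9 + 1 = 10 —(−1)→ 9
9 —HB9→ 9 —bump→ 10 = 10 —(−1)→ 9

0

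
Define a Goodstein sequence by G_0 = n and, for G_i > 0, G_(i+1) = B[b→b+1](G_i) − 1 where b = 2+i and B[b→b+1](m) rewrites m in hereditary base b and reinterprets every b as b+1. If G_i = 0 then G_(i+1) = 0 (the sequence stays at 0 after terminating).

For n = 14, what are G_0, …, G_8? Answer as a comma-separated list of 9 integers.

step 0: 14 = 2^(2 + 1) + 2^2 + 2; sub 3 for 2: 3^(3 + 1) + 3^3 + 3; = 111; G_1 = 111−1 = 110
step 1: 110 = 3^(3 + 1) + 3^3 + 2; sub 4 for 3: 4^(4 + 1) + 4^4 + 2; = 1282; G_2 = 1282−1 = 1281
step 2: 1281 = 4^(4 + 1) + 4^4 + 1; sub 5 for 4: 5^(5 + 1) + 5^5 + 1; = 18751; G_3 = 18751−1 = 18750
step 3: 18750 = 5^(5 + 1) + 5^5; sub 6 for 5: 6^(6 + 1) + 6^6; = 326592; G_4 = 326592−1 = 326591
step 4: 326591 = 6^(6 + 1) + 5·6^5 + 5·6^4 + 5·6^3 + 5·6^2 + 5·6 + 5; sub 7 for 6: 7^(7 + 1) + 5·7^5 + 5·7^4 + 5·7^3 + 5·7^2 + 5·7 + 5; = 5862841; G_5 = 5862841−1 = 5862840
step 5: 5862840 = 7^(7 + 1) + 5·7^5 + 5·7^4 + 5·7^3 + 5·7^2 + 5·7 + 4; sub 8 for 7: 8^(8 + 1) + 5·8^5 + 5·8^4 + 5·8^3 + 5·8^2 + 5·8 + 4; = 134404972; G_6 = 134404972−1 = 134404971
step 6: 134404971 = 8^(8 + 1) + 5·8^5 + 5·8^4 + 5·8^3 + 5·8^2 + 5·8 + 3; sub 9 for 8: 9^(9 + 1) + 5·9^5 + 5·9^4 + 5·9^3 + 5·9^2 + 5·9 + 3; = 3487116549; G_7 = 3487116549−1 = 3487116548
step 7: 3487116548 = 9^(9 + 1) + 5·9^5 + 5·9^4 + 5·9^3 + 5·9^2 + 5·9 + 2; sub 10 for 9: 10^(10 + 1) + 5·10^5 + 5·10^4 + 5·10^3 + 5·10^2 + 5·10 + 2; = 100000555552; G_8 = 100000555552−1 = 100000555551

14, 110, 1281, 18750, 326591, 5862840, 134404971, 3487116548, 100000555551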